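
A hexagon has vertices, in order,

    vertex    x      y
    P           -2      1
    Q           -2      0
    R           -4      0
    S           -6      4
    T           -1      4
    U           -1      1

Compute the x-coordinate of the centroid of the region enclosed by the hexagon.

Apply Gauss's area formula. First the cross-terms c_i = x_i·y_{i+1} − x_{i+1}·y_i:
  2, 0, -16, -20, 3, 1  ⇒  2A = -30, A = -15.
Then Σ (x_i + x_{i+1})·c_i = 283, so x̄ = 283 / (6·(-15)) = -283/90.

-283/90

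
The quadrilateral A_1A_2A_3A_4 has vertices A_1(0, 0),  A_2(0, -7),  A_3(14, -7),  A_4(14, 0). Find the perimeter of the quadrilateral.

|A_1A_2| = √((0)² + (-7)²) = √49 = 7
|A_2A_3| = √((14)² + (0)²) = √196 = 14
|A_3A_4| = √((0)² + (7)²) = √49 = 7
|A_4A_1| = √((-14)² + (0)²) = √196 = 14
Perimeter = 7 + 14 + 7 + 14 = 42.

42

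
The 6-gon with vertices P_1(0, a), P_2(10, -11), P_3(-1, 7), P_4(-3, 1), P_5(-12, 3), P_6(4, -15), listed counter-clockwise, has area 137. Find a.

-4

Write out the shoelace sum; only the two edges meeting at P_1 involve a:
2·Area = [(4·a − 0·(-15)) + (0·(-11) − 10·a)] + 250
       = -6·a + 250 = 274
⇒ a = -4.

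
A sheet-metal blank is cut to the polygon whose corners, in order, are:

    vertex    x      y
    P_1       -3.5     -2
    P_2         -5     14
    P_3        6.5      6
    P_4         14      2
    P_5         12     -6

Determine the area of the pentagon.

Cross-terms: -59, -121, -71, -108, -45  ⇒  Σ = -404
Area = |Σ|/2 = 202.

202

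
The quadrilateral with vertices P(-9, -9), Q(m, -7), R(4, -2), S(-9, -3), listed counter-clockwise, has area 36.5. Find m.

-6

The doubled signed area Σ (x_i y_{i+1} − x_{i+1} y_i) is linear in m.
With m=0 it equals 115; the coefficient of m is 7 (from the two edges through Q).
So 7·m + 115 = 2·36.5 = 73 ⇒ m = -6.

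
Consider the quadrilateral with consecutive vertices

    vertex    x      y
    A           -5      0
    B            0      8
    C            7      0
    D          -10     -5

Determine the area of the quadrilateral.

A→B: (-5)(8) − (0)(0) = -40
B→C: (0)(0) − (7)(8) = -56
C→D: (7)(-5) − (-10)(0) = -35
D→A: (-10)(0) − (-5)(-5) = -25
Σ = -156
Area = |Σ|/2 = 78.

78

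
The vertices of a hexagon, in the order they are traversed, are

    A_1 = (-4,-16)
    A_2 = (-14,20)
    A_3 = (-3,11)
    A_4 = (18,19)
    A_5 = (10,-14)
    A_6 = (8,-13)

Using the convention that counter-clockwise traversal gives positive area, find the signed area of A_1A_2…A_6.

-646.5

Σ = (-304) + (-94) + (-255) + (-442) + (-18) + (-180) = -1293
Signed area = Σ/2 = -646.5 (negative ⇒ clockwise traversal).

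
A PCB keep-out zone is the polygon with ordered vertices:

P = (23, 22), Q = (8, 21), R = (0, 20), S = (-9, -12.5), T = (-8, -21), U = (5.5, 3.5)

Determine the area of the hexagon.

Apply Gauss's area formula: 2A = Σ (x_i·y_{i+1} − x_{i+1}·y_i), indices taken mod 6.
Σ = (307) + (160) + (180) + (89) + (87.5) + (40.5) = 864
Area = |Σ|/2 = 432.

432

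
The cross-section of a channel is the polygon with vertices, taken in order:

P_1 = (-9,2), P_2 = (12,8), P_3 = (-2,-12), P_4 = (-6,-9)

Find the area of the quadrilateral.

185.5

Apply the shoelace formula: 2A = Σ (x_i·y_{i+1} − x_{i+1}·y_i), indices taken mod 4.
Σ = (-96) + (-128) + (-54) + (-93) = -371
Area = |Σ|/2 = 185.5.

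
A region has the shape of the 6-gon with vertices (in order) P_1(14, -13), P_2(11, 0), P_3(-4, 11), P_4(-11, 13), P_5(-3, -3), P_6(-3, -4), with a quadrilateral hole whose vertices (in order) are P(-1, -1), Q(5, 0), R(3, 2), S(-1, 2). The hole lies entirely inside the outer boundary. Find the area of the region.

Outer boundary:
P_1→P_2: (14)(0) − (11)(-13) = 143
P_2→P_3: (11)(11) − (-4)(0) = 121
P_3→P_4: (-4)(13) − (-11)(11) = 69
P_4→P_5: (-11)(-3) − (-3)(13) = 72
P_5→P_6: (-3)(-4) − (-3)(-3) = 3
P_6→P_1: (-3)(-13) − (14)(-4) = 95
Σ = 503
Area = |Σ|/2 = 251.5.
Hole:
Σ = (5) + (10) + (8) + (3) = 26
Area = |Σ|/2 = 13.
Net area = 251.5 − 13 = 238.5.

238.5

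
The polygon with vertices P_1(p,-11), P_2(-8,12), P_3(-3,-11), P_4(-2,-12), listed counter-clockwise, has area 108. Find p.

6

The doubled signed area Σ (x_i y_{i+1} − x_{i+1} y_i) is linear in p.
With p=0 it equals 72; the coefficient of p is 24 (from the two edges through P_1).
So 24·p + 72 = 2·108 = 216 ⇒ p = 6.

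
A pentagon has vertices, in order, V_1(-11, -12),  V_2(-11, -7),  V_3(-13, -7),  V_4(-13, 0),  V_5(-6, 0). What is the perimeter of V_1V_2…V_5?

34

|V_1V_2| = √((0)² + (5)²) = √25 = 5
|V_2V_3| = √((-2)² + (0)²) = √4 = 2
|V_3V_4| = √((0)² + (7)²) = √49 = 7
|V_4V_5| = √((7)² + (0)²) = √49 = 7
|V_5V_1| = √((-5)² + (-12)²) = √169 = 13
Perimeter = 5 + 2 + 7 + 7 + 13 = 34.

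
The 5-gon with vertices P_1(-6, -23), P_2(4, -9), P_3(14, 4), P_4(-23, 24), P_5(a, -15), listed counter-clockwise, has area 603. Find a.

-5

The doubled signed area Σ (x_i y_{i+1} − x_{i+1} y_i) is linear in a.
With a=0 it equals 971; the coefficient of a is -47 (from the two edges through P_5).
So -47·a + 971 = 2·603 = 1206 ⇒ a = -5.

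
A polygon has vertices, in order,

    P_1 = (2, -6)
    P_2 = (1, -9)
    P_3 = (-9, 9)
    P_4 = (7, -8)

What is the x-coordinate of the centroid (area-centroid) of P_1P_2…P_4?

-96/101

Apply the surveyor's formula. First the cross-terms c_i = x_i·y_{i+1} − x_{i+1}·y_i:
  -12, -72, 9, -26  ⇒  2A = -101, A = -50.5.
Then Σ (x_i + x_{i+1})·c_i = 288, so x̄ = 288 / (6·(-50.5)) = -96/101.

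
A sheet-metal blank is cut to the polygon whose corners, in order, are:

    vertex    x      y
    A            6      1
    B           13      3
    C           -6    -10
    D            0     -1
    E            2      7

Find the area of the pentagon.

Cross-terms: 5, -112, 6, 2, -40  ⇒  Σ = -139
Area = |Σ|/2 = 69.5.

69.5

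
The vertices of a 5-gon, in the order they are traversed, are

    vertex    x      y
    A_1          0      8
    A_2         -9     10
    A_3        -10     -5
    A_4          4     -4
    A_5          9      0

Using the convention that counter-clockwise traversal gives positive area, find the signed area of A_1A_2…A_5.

192.5

Apply the shoelace (surveyor's) formula: 2A = Σ (x_i·y_{i+1} − x_{i+1}·y_i), indices taken mod 5.
Σ = (72) + (145) + (60) + (36) + (72) = 385
Signed area = Σ/2 = 192.5 (positive ⇒ counter-clockwise traversal).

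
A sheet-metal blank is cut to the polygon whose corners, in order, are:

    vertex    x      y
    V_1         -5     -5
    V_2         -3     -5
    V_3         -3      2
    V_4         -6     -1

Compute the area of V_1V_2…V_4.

14.5

Apply Gauss's area formula: 2A = Σ (x_i·y_{i+1} − x_{i+1}·y_i), indices taken mod 4.
V_1→V_2: (-5)(-5) − (-3)(-5) = 10
V_2→V_3: (-3)(2) − (-3)(-5) = -21
V_3→V_4: (-3)(-1) − (-6)(2) = 15
V_4→V_1: (-6)(-5) − (-5)(-1) = 25
Σ = 29
Area = |Σ|/2 = 14.5.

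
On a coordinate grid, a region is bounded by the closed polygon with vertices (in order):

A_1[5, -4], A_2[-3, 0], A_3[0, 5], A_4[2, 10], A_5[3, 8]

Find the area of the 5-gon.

Apply the shoelace (surveyor's) formula: 2A = Σ (x_i·y_{i+1} − x_{i+1}·y_i), indices taken mod 5.
Σ = (-12) + (-15) + (-10) + (-14) + (-52) = -103
Area = |Σ|/2 = 51.5.

51.5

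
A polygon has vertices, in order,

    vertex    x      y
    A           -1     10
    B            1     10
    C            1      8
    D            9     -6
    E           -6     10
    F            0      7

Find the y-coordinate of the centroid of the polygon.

971/243

Apply the surveyor's formula. First the cross-terms c_i = x_i·y_{i+1} − x_{i+1}·y_i:
  -20, -2, -78, 54, -42, 7  ⇒  2A = -81, A = -40.5.
Then Σ (y_i + y_{i+1})·c_i = -971, so ȳ = -971 / (6·(-40.5)) = 971/243.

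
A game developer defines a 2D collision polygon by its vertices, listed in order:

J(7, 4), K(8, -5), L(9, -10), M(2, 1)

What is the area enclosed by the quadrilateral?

Apply the shoelace formula: 2A = Σ (x_i·y_{i+1} − x_{i+1}·y_i), indices taken mod 4.
Σ = (-67) + (-35) + (29) + (1) = -72
Area = |Σ|/2 = 36.

36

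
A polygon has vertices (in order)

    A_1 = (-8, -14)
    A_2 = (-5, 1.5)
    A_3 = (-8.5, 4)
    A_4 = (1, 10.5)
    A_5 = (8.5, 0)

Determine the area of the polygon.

195.375

Apply Gauss's area formula: 2A = Σ (x_i·y_{i+1} − x_{i+1}·y_i), indices taken mod 5.
A_1→A_2: (-8)(1.5) − (-5)(-14) = -82
A_2→A_3: (-5)(4) − (-8.5)(1.5) = -7.25
A_3→A_4: (-8.5)(10.5) − (1)(4) = -93.25
A_4→A_5: (1)(0) − (8.5)(10.5) = -89.25
A_5→A_1: (8.5)(-14) − (-8)(0) = -119
Σ = -390.75
Area = |Σ|/2 = 195.375.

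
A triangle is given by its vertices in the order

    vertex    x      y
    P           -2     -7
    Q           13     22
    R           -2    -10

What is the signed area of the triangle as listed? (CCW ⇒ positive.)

-22.5

Apply the shoelace (surveyor's) formula: 2A = Σ (x_i·y_{i+1} − x_{i+1}·y_i), indices taken mod 3.
Σ = (47) + (-86) + (-6) = -45
Signed area = Σ/2 = -22.5 (negative ⇒ clockwise traversal).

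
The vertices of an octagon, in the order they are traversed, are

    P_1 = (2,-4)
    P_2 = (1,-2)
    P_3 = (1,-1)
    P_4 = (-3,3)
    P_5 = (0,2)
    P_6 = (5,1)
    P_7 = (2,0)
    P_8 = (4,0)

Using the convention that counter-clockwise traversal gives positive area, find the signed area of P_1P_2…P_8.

Cross-terms: 0, 1, 0, -6, -10, -2, 0, -16  ⇒  Σ = -33
Signed area = Σ/2 = -16.5 (negative ⇒ clockwise traversal).

-16.5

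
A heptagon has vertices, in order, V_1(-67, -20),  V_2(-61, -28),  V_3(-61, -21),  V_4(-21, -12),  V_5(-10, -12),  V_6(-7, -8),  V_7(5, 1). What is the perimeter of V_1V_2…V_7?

164

|V_1V_2| = √((6)² + (-8)²) = √100 = 10
|V_2V_3| = √((0)² + (7)²) = √49 = 7
|V_3V_4| = √((40)² + (9)²) = √1681 = 41
|V_4V_5| = √((11)² + (0)²) = √121 = 11
|V_5V_6| = √((3)² + (4)²) = √25 = 5
|V_6V_7| = √((12)² + (9)²) = √225 = 15
|V_7V_1| = √((-72)² + (-21)²) = √5625 = 75
Perimeter = 10 + 7 + 41 + 11 + 5 + 15 + 75 = 164.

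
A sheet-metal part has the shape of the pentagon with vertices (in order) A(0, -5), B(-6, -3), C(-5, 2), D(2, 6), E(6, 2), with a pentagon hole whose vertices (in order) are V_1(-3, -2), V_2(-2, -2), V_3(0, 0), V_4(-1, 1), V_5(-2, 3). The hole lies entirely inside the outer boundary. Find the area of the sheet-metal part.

69.5

Outer boundary:
Cross-terms: -30, -27, -34, -32, -30  ⇒  Σ = -153
Area = |Σ|/2 = 76.5.
Hole:
Σ = (2) + (0) + (0) + (-1) + (13) = 14
Area = |Σ|/2 = 7.
Net area = 76.5 − 7 = 69.5.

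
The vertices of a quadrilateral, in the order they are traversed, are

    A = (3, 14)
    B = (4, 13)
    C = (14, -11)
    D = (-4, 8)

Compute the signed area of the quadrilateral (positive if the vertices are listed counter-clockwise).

-127.5

A→B: (3)(13) − (4)(14) = -17
B→C: (4)(-11) − (14)(13) = -226
C→D: (14)(8) − (-4)(-11) = 68
D→A: (-4)(14) − (3)(8) = -80
Σ = -255
Signed area = Σ/2 = -127.5 (negative ⇒ clockwise traversal).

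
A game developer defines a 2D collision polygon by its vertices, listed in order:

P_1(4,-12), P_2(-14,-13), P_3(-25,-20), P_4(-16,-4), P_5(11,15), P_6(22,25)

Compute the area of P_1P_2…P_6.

Apply the shoelace formula: 2A = Σ (x_i·y_{i+1} − x_{i+1}·y_i), indices taken mod 6.
Σ = (-220) + (-45) + (-220) + (-196) + (-55) + (-364) = -1100
Area = |Σ|/2 = 550.

550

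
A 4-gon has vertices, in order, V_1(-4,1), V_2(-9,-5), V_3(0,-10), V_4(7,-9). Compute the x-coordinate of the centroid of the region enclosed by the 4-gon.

-49/30

Apply Gauss's area formula. First the cross-terms c_i = x_i·y_{i+1} − x_{i+1}·y_i:
  29, 90, 70, -29  ⇒  2A = 160, A = 80.
Then Σ (x_i + x_{i+1})·c_i = -784, so x̄ = -784 / (6·80) = -49/30.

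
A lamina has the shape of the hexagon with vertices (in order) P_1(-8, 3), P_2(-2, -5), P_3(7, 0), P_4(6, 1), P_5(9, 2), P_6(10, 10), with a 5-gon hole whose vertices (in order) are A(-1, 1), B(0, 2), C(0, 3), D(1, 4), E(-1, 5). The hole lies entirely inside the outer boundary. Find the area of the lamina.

131.5

Outer boundary:
Apply the shoelace (surveyor's) formula: 2A = Σ (x_i·y_{i+1} − x_{i+1}·y_i), indices taken mod 6.
P_1→P_2: (-8)(-5) − (-2)(3) = 46
P_2→P_3: (-2)(0) − (7)(-5) = 35
P_3→P_4: (7)(1) − (6)(0) = 7
P_4→P_5: (6)(2) − (9)(1) = 3
P_5→P_6: (9)(10) − (10)(2) = 70
P_6→P_1: (10)(3) − (-8)(10) = 110
Σ = 271
Area = |Σ|/2 = 135.5.
Hole:
Apply the surveyor's formula: 2A = Σ (x_i·y_{i+1} − x_{i+1}·y_i), indices taken mod 5.
Σ = (-2) + (0) + (-3) + (9) + (4) = 8
Area = |Σ|/2 = 4.
Net area = 135.5 − 4 = 131.5.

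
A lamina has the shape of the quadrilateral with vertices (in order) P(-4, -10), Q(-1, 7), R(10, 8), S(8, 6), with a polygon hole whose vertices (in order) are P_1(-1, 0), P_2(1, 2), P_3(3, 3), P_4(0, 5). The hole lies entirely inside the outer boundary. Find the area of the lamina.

Outer boundary:
Σ = (-38) + (-78) + (-4) + (-56) = -176
Area = |Σ|/2 = 88.
Hole:
Apply the surveyor's formula: 2A = Σ (x_i·y_{i+1} − x_{i+1}·y_i), indices taken mod 4.
Cross-terms: -2, -3, 15, 5  ⇒  Σ = 15
Area = |Σ|/2 = 7.5.
Net area = 88 − 7.5 = 80.5.

80.5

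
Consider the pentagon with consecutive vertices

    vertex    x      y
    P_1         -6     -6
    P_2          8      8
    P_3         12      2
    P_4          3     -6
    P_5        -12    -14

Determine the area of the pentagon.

142

Σ = (0) + (-80) + (-78) + (-114) + (-12) = -284
Area = |Σ|/2 = 142.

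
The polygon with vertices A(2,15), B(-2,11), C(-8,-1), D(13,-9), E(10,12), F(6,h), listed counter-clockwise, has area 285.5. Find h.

10

Write out the shoelace sum; only the two edges meeting at F involve h:
2·Area = [(10·h − 6·12) + (6·15 − 2·h)] + 473
       = 8·h + 491 = 571
⇒ h = 10.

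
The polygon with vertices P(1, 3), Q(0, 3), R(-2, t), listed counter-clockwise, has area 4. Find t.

-5

Write out the shoelace sum; only the two edges meeting at R involve t:
2·Area = [(0·t − (-2)·3) + ((-2)·3 − 1·t)] + 3
       = -1·t + 3 = 8
⇒ t = -5.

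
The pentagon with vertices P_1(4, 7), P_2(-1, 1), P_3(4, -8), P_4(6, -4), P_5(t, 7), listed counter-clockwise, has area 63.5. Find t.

The doubled signed area Σ (x_i y_{i+1} − x_{i+1} y_i) is linear in t.
With t=0 it equals 61; the coefficient of t is 11 (from the two edges through P_5).
So 11·t + 61 = 2·63.5 = 127 ⇒ t = 6.

6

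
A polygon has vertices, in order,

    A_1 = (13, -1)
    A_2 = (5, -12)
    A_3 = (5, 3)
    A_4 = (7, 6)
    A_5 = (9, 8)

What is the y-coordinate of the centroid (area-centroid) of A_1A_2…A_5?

-101/89

Apply the shoelace (surveyor's) formula. First the cross-terms c_i = x_i·y_{i+1} − x_{i+1}·y_i:
  -151, 75, 9, 2, -113  ⇒  2A = -178, A = -89.
Then Σ (y_i + y_{i+1})·c_i = 606, so ȳ = 606 / (6·(-89)) = -101/89.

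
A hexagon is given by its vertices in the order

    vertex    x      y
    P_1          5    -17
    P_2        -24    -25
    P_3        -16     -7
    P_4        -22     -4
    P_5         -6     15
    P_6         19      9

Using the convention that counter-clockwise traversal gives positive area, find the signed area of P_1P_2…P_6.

-958

Apply the shoelace formula: 2A = Σ (x_i·y_{i+1} − x_{i+1}·y_i), indices taken mod 6.
Σ = (-533) + (-232) + (-90) + (-354) + (-339) + (-368) = -1916
Signed area = Σ/2 = -958 (negative ⇒ clockwise traversal).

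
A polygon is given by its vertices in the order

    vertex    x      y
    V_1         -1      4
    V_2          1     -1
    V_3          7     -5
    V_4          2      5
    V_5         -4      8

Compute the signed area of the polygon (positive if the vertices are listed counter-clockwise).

Apply the shoelace formula: 2A = Σ (x_i·y_{i+1} − x_{i+1}·y_i), indices taken mod 5.
V_1→V_2: (-1)(-1) − (1)(4) = -3
V_2→V_3: (1)(-5) − (7)(-1) = 2
V_3→V_4: (7)(5) − (2)(-5) = 45
V_4→V_5: (2)(8) − (-4)(5) = 36
V_5→V_1: (-4)(4) − (-1)(8) = -8
Σ = 72
Signed area = Σ/2 = 36 (positive ⇒ counter-clockwise traversal).

36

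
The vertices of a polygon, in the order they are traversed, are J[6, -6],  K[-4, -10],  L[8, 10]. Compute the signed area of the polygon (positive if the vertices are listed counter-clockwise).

-76

Apply Gauss's area formula: 2A = Σ (x_i·y_{i+1} − x_{i+1}·y_i), indices taken mod 3.
Σ = (-84) + (40) + (-108) = -152
Signed area = Σ/2 = -76 (negative ⇒ clockwise traversal).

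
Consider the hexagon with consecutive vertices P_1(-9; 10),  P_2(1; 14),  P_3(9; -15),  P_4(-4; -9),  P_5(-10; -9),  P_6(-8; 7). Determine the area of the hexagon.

315.5

Apply the shoelace formula: 2A = Σ (x_i·y_{i+1} − x_{i+1}·y_i), indices taken mod 6.
Cross-terms: -136, -141, -141, -54, -142, -17  ⇒  Σ = -631
Area = |Σ|/2 = 315.5.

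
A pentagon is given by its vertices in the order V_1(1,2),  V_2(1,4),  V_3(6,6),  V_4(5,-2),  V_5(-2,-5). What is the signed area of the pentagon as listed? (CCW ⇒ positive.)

-43

Apply the shoelace (surveyor's) formula: 2A = Σ (x_i·y_{i+1} − x_{i+1}·y_i), indices taken mod 5.
Cross-terms: 2, -18, -42, -29, 1  ⇒  Σ = -86
Signed area = Σ/2 = -43 (negative ⇒ clockwise traversal).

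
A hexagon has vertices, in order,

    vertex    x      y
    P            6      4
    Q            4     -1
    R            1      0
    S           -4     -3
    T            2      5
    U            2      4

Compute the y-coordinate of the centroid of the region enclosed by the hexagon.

Apply the shoelace formula. First the cross-terms c_i = x_i·y_{i+1} − x_{i+1}·y_i:
  -22, 1, -3, -14, -2, -16  ⇒  2A = -56, A = -28.
Then Σ (y_i + y_{i+1})·c_i = -232, so ȳ = -232 / (6·(-28)) = 29/21.

29/21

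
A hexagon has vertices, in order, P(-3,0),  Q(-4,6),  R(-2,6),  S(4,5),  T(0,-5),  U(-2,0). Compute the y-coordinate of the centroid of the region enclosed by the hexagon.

96/47

Apply the shoelace (surveyor's) formula. First the cross-terms c_i = x_i·y_{i+1} − x_{i+1}·y_i:
  -18, -12, -34, -20, -10, 0  ⇒  2A = -94, A = -47.
Then Σ (y_i + y_{i+1})·c_i = -576, so ȳ = -576 / (6·(-47)) = 96/47.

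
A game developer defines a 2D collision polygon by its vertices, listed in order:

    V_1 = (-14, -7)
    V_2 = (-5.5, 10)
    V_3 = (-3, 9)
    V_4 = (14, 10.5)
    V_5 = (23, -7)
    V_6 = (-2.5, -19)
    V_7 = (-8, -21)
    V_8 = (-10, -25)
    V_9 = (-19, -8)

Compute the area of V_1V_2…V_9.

Apply Gauss's area formula: 2A = Σ (x_i·y_{i+1} − x_{i+1}·y_i), indices taken mod 9.
Σ = (-178.5) + (-19.5) + (-157.5) + (-339.5) + (-454.5) + (-99.5) + (-10) + (-395) + (21) = -1633
Area = |Σ|/2 = 816.5.

816.5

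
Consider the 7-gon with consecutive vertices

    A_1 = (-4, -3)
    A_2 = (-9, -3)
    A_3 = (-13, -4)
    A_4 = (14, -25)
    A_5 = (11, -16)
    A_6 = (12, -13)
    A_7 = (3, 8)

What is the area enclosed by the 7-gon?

310.5

Σ = (-15) + (-3) + (381) + (51) + (49) + (135) + (23) = 621
Area = |Σ|/2 = 310.5.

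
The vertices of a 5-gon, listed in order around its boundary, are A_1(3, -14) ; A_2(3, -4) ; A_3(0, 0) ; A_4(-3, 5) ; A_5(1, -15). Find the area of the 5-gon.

50.5

Apply the shoelace formula: 2A = Σ (x_i·y_{i+1} − x_{i+1}·y_i), indices taken mod 5.
A_1→A_2: (3)(-4) − (3)(-14) = 30
A_2→A_3: (3)(0) − (0)(-4) = 0
A_3→A_4: (0)(5) − (-3)(0) = 0
A_4→A_5: (-3)(-15) − (1)(5) = 40
A_5→A_1: (1)(-14) − (3)(-15) = 31
Σ = 101
Area = |Σ|/2 = 50.5.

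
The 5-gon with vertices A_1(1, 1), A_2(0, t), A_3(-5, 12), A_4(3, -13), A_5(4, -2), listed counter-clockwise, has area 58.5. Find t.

6

Write out the shoelace sum; only the two edges meeting at A_2 involve t:
2·Area = [(1·t − 0·1) + (0·12 − (-5)·t)] + 81
       = 6·t + 81 = 117
⇒ t = 6.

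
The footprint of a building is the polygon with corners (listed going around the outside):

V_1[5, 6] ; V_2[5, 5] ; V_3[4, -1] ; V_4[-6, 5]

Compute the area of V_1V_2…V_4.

Apply the surveyor's formula: 2A = Σ (x_i·y_{i+1} − x_{i+1}·y_i), indices taken mod 4.
Σ = (-5) + (-25) + (14) + (-61) = -77
Area = |Σ|/2 = 38.5.

38.5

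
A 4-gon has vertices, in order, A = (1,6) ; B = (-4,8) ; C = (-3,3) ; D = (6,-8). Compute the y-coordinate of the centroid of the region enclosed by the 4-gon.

Apply Gauss's area formula. First the cross-terms c_i = x_i·y_{i+1} − x_{i+1}·y_i:
  32, 12, 6, 44  ⇒  2A = 94, A = 47.
Then Σ (y_i + y_{i+1})·c_i = 462, so ȳ = 462 / (6·47) = 77/47.

77/47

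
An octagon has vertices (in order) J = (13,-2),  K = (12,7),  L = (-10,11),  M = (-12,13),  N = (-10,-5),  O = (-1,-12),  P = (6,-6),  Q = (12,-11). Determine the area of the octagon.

Apply Gauss's area formula: 2A = Σ (x_i·y_{i+1} − x_{i+1}·y_i), indices taken mod 8.
Σ = (115) + (202) + (2) + (190) + (115) + (78) + (6) + (119) = 827
Area = |Σ|/2 = 413.5.

413.5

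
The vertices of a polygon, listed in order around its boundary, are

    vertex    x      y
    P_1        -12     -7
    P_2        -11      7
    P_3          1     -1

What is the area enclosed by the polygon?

88

Apply the surveyor's formula: 2A = Σ (x_i·y_{i+1} − x_{i+1}·y_i), indices taken mod 3.
Σ = (-161) + (4) + (-19) = -176
Area = |Σ|/2 = 88.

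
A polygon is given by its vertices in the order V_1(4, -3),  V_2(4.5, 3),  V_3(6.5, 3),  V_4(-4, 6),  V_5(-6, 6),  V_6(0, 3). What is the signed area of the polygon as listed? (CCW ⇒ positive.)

Apply the shoelace formula: 2A = Σ (x_i·y_{i+1} − x_{i+1}·y_i), indices taken mod 6.
V_1→V_2: (4)(3) − (4.5)(-3) = 25.5
V_2→V_3: (4.5)(3) − (6.5)(3) = -6
V_3→V_4: (6.5)(6) − (-4)(3) = 51
V_4→V_5: (-4)(6) − (-6)(6) = 12
V_5→V_6: (-6)(3) − (0)(6) = -18
V_6→V_1: (0)(-3) − (4)(3) = -12
Σ = 52.5
Signed area = Σ/2 = 26.25 (positive ⇒ counter-clockwise traversal).

26.25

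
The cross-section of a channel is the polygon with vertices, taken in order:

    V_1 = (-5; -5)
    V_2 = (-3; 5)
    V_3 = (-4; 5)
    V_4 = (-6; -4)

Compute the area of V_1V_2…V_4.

Σ = (-40) + (5) + (46) + (10) = 21
Area = |Σ|/2 = 10.5.

10.5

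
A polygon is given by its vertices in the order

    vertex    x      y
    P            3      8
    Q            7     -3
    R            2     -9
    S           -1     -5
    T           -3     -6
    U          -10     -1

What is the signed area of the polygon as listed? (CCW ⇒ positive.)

-142

Apply the surveyor's formula: 2A = Σ (x_i·y_{i+1} − x_{i+1}·y_i), indices taken mod 6.
Σ = (-65) + (-57) + (-19) + (-9) + (-57) + (-77) = -284
Signed area = Σ/2 = -142 (negative ⇒ clockwise traversal).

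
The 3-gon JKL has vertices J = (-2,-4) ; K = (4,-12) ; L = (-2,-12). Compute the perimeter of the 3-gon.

24

|JK| = √((6)² + (-8)²) = √100 = 10
|KL| = √((-6)² + (0)²) = √36 = 6
|LJ| = √((0)² + (8)²) = √64 = 8
Perimeter = 10 + 6 + 8 = 24.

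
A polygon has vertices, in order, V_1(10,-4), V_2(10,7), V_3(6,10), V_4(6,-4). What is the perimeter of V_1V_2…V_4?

|V_1V_2| = √((0)² + (11)²) = √121 = 11
|V_2V_3| = √((-4)² + (3)²) = √25 = 5
|V_3V_4| = √((0)² + (-14)²) = √196 = 14
|V_4V_1| = √((4)² + (0)²) = √16 = 4
Perimeter = 11 + 5 + 14 + 4 = 34.

34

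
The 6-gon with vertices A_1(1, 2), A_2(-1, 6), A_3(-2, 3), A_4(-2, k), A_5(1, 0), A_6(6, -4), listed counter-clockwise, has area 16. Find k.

1

The doubled signed area Σ (x_i y_{i+1} − x_{i+1} y_i) is linear in k.
With k=0 it equals 35; the coefficient of k is -3 (from the two edges through A_4).
So -3·k + 35 = 2·16 = 32 ⇒ k = 1.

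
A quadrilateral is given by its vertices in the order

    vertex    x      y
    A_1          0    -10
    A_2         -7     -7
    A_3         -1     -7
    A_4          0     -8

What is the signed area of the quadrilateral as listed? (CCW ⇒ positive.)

Apply the shoelace (surveyor's) formula: 2A = Σ (x_i·y_{i+1} − x_{i+1}·y_i), indices taken mod 4.
Cross-terms: -70, 42, 8, 0  ⇒  Σ = -20
Signed area = Σ/2 = -10 (negative ⇒ clockwise traversal).

-10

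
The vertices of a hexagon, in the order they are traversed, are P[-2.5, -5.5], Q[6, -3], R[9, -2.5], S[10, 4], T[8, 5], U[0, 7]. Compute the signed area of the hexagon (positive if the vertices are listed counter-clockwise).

102.5

Σ = (40.5) + (12) + (61) + (18) + (56) + (17.5) = 205
Signed area = Σ/2 = 102.5 (positive ⇒ counter-clockwise traversal).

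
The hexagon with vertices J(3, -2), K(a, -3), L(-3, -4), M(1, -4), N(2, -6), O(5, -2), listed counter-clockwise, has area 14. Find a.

Write out the shoelace sum; only the two edges meeting at K involve a:
2·Area = [(3·(-3) − a·(-2)) + (a·(-4) − (-3)·(-3))] + 40
       = -2·a + 22 = 28
⇒ a = -3.

-3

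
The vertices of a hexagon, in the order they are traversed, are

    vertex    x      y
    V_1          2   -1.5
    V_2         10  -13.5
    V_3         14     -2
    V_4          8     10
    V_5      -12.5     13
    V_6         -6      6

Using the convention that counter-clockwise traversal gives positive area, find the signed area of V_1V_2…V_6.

Apply the shoelace formula: 2A = Σ (x_i·y_{i+1} − x_{i+1}·y_i), indices taken mod 6.
Σ = (-12) + (169) + (156) + (229) + (3) + (-3) = 542
Signed area = Σ/2 = 271 (positive ⇒ counter-clockwise traversal).

271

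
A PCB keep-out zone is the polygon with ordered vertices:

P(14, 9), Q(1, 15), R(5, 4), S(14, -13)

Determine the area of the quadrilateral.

Apply the shoelace formula: 2A = Σ (x_i·y_{i+1} − x_{i+1}·y_i), indices taken mod 4.
P→Q: (14)(15) − (1)(9) = 201
Q→R: (1)(4) − (5)(15) = -71
R→S: (5)(-13) − (14)(4) = -121
S→P: (14)(9) − (14)(-13) = 308
Σ = 317
Area = |Σ|/2 = 158.5.

158.5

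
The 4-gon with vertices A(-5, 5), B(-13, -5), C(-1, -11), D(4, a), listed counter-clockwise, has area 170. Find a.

12

Write out the shoelace sum; only the two edges meeting at D involve a:
2·Area = [((-1)·a − 4·(-11)) + (4·5 − (-5)·a)] + 228
       = 4·a + 292 = 340
⇒ a = 12.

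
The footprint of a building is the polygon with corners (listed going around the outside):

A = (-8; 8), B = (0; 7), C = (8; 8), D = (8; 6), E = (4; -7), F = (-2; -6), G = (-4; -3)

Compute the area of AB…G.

Apply the shoelace formula: 2A = Σ (x_i·y_{i+1} − x_{i+1}·y_i), indices taken mod 7.
Cross-terms: -56, -56, -16, -80, -38, -18, -56  ⇒  Σ = -320
Area = |Σ|/2 = 160.

160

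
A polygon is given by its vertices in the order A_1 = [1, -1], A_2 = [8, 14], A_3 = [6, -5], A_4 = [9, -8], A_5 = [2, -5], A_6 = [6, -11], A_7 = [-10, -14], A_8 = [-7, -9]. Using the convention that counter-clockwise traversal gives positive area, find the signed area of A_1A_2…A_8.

-156

Σ = (22) + (-124) + (-3) + (-29) + (8) + (-194) + (-8) + (16) = -312
Signed area = Σ/2 = -156 (negative ⇒ clockwise traversal).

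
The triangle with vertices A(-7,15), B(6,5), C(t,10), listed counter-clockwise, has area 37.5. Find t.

Write out the shoelace sum; only the two edges meeting at C involve t:
2·Area = [(6·10 − t·5) + (t·15 − (-7)·10)] + -125
       = 10·t + 5 = 75
⇒ t = 7.

7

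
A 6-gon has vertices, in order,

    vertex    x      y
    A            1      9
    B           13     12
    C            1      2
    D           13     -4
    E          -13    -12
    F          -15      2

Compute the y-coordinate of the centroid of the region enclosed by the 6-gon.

-23/24

Apply the shoelace (surveyor's) formula. First the cross-terms c_i = x_i·y_{i+1} − x_{i+1}·y_i:
  -105, 14, -30, -208, -206, -137  ⇒  2A = -672, A = -336.
Then Σ (y_i + y_{i+1})·c_i = 1932, so ȳ = 1932 / (6·(-336)) = -23/24.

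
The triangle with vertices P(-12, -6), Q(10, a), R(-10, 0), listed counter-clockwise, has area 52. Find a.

The doubled signed area Σ (x_i y_{i+1} − x_{i+1} y_i) is linear in a.
With a=0 it equals 120; the coefficient of a is -2 (from the two edges through Q).
So -2·a + 120 = 2·52 = 104 ⇒ a = 8.

8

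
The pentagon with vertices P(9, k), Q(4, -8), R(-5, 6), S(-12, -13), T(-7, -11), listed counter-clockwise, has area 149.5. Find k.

The doubled signed area Σ (x_i y_{i+1} − x_{i+1} y_i) is linear in k.
With k=0 it equals 189; the coefficient of k is -11 (from the two edges through P).
So -11·k + 189 = 2·149.5 = 299 ⇒ k = -10.

-10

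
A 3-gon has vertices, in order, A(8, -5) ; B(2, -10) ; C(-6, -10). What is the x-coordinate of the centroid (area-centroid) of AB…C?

4/3

Apply the surveyor's formula. First the cross-terms c_i = x_i·y_{i+1} − x_{i+1}·y_i:
  -70, -80, 110  ⇒  2A = -40, A = -20.
Then Σ (x_i + x_{i+1})·c_i = -160, so x̄ = -160 / (6·(-20)) = 4/3.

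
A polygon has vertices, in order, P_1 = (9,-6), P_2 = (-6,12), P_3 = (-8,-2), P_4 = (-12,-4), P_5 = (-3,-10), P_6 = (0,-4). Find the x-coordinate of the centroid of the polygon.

-697/258

Apply the shoelace formula. First the cross-terms c_i = x_i·y_{i+1} − x_{i+1}·y_i:
  72, 108, 8, 108, 12, 36  ⇒  2A = 344, A = 172.
Then Σ (x_i + x_{i+1})·c_i = -2788, so x̄ = -2788 / (6·172) = -697/258.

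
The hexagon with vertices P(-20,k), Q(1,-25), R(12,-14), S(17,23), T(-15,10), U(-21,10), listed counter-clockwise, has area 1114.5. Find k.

The doubled signed area Σ (x_i y_{i+1} − x_{i+1} y_i) is linear in k.
With k=0 it equals 2075; the coefficient of k is -22 (from the two edges through P).
So -22·k + 2075 = 2·1114.5 = 2229 ⇒ k = -7.

-7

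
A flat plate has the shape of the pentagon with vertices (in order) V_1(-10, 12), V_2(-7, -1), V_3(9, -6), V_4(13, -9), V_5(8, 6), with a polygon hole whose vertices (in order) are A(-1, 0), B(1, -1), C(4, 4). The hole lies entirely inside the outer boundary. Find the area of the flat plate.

217.5

Outer boundary:
Apply the shoelace formula: 2A = Σ (x_i·y_{i+1} − x_{i+1}·y_i), indices taken mod 5.
Σ = (94) + (51) + (-3) + (150) + (156) = 448
Area = |Σ|/2 = 224.
Hole:
A→B: (-1)(-1) − (1)(0) = 1
B→C: (1)(4) − (4)(-1) = 8
C→A: (4)(0) − (-1)(4) = 4
Σ = 13
Area = |Σ|/2 = 6.5.
Net area = 224 − 6.5 = 217.5.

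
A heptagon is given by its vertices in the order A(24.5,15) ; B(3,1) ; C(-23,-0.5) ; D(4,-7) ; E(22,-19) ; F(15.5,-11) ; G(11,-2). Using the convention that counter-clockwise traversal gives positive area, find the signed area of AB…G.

Apply the surveyor's formula: 2A = Σ (x_i·y_{i+1} − x_{i+1}·y_i), indices taken mod 7.
Σ = (-20.5) + (21.5) + (163) + (78) + (52.5) + (90) + (214) = 598.5
Signed area = Σ/2 = 299.25 (positive ⇒ counter-clockwise traversal).

299.25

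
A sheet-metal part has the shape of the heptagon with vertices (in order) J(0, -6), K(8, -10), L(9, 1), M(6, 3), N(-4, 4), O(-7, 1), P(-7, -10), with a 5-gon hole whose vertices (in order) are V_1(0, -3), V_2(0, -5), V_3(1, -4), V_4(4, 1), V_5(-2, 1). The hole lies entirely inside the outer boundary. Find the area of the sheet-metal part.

Outer boundary:
Apply Gauss's area formula: 2A = Σ (x_i·y_{i+1} − x_{i+1}·y_i), indices taken mod 7.
Σ = (48) + (98) + (21) + (36) + (24) + (77) + (42) = 346
Area = |Σ|/2 = 173.
Hole:
Cross-terms: 0, 5, 17, 6, 6  ⇒  Σ = 34
Area = |Σ|/2 = 17.
Net area = 173 − 17 = 156.

156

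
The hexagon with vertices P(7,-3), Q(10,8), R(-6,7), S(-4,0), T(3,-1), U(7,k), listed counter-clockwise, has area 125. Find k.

The doubled signed area Σ (x_i y_{i+1} − x_{i+1} y_i) is linear in k.
With k=0 it equals 222; the coefficient of k is -4 (from the two edges through U).
So -4·k + 222 = 2·125 = 250 ⇒ k = -7.

-7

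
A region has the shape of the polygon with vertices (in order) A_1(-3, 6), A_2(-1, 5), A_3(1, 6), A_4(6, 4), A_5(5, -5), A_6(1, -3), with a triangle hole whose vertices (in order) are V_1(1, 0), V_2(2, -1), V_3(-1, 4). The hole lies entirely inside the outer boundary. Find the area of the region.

Outer boundary:
Apply the surveyor's formula: 2A = Σ (x_i·y_{i+1} − x_{i+1}·y_i), indices taken mod 6.
Σ = (-9) + (-11) + (-32) + (-50) + (-10) + (-3) = -115
Area = |Σ|/2 = 57.5.
Hole:
Apply the shoelace (surveyor's) formula: 2A = Σ (x_i·y_{i+1} − x_{i+1}·y_i), indices taken mod 3.
Σ = (-1) + (7) + (-4) = 2
Area = |Σ|/2 = 1.
Net area = 57.5 − 1 = 56.5.

56.5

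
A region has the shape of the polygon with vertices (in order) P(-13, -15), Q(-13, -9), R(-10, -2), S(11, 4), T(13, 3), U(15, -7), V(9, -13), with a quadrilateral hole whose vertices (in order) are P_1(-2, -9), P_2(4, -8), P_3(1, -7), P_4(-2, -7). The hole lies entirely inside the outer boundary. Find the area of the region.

368

Outer boundary:
Apply the surveyor's formula: 2A = Σ (x_i·y_{i+1} − x_{i+1}·y_i), indices taken mod 7.
Σ = (-78) + (-64) + (-18) + (-19) + (-136) + (-132) + (-304) = -751
Area = |Σ|/2 = 375.5.
Hole:
Apply Gauss's area formula: 2A = Σ (x_i·y_{i+1} − x_{i+1}·y_i), indices taken mod 4.
Σ = (52) + (-20) + (-21) + (4) = 15
Area = |Σ|/2 = 7.5.
Net area = 375.5 − 7.5 = 368.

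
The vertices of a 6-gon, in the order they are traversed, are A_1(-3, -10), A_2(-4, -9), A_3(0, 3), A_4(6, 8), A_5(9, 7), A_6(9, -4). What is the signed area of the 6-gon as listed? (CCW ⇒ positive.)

-137

Apply the shoelace (surveyor's) formula: 2A = Σ (x_i·y_{i+1} − x_{i+1}·y_i), indices taken mod 6.
Cross-terms: -13, -12, -18, -30, -99, -102  ⇒  Σ = -274
Signed area = Σ/2 = -137 (negative ⇒ clockwise traversal).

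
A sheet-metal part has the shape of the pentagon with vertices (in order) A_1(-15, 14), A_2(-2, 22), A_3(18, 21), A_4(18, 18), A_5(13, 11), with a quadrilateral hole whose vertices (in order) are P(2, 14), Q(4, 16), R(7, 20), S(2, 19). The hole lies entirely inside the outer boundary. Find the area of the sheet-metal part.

228

Outer boundary:
Σ = (-302) + (-438) + (-54) + (-36) + (347) = -483
Area = |Σ|/2 = 241.5.
Hole:
Apply the surveyor's formula: 2A = Σ (x_i·y_{i+1} − x_{i+1}·y_i), indices taken mod 4.
P→Q: (2)(16) − (4)(14) = -24
Q→R: (4)(20) − (7)(16) = -32
R→S: (7)(19) − (2)(20) = 93
S→P: (2)(14) − (2)(19) = -10
Σ = 27
Area = |Σ|/2 = 13.5.
Net area = 241.5 − 13.5 = 228.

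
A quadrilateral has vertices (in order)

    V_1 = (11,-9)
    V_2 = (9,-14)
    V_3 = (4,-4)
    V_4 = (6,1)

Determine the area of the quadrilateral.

V_1→V_2: (11)(-14) − (9)(-9) = -73
V_2→V_3: (9)(-4) − (4)(-14) = 20
V_3→V_4: (4)(1) − (6)(-4) = 28
V_4→V_1: (6)(-9) − (11)(1) = -65
Σ = -90
Area = |Σ|/2 = 45.

45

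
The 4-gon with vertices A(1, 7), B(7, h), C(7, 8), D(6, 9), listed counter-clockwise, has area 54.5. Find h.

-9

The doubled signed area Σ (x_i y_{i+1} − x_{i+1} y_i) is linear in h.
With h=0 it equals 55; the coefficient of h is -6 (from the two edges through B).
So -6·h + 55 = 2·54.5 = 109 ⇒ h = -9.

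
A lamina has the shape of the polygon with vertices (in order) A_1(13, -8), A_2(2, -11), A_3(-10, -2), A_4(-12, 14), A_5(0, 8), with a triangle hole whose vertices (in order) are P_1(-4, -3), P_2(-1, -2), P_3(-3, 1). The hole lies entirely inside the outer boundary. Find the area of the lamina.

297

Outer boundary:
Apply the shoelace (surveyor's) formula: 2A = Σ (x_i·y_{i+1} − x_{i+1}·y_i), indices taken mod 5.
Σ = (-127) + (-114) + (-164) + (-96) + (-104) = -605
Area = |Σ|/2 = 302.5.
Hole:
Σ = (5) + (-7) + (13) = 11
Area = |Σ|/2 = 5.5.
Net area = 302.5 − 5.5 = 297.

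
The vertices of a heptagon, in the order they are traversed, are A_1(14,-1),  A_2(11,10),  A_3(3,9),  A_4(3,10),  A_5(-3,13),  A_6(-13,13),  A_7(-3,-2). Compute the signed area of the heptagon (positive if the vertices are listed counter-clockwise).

259

Cross-terms: 151, 69, 3, 69, 130, 65, 31  ⇒  Σ = 518
Signed area = Σ/2 = 259 (positive ⇒ counter-clockwise traversal).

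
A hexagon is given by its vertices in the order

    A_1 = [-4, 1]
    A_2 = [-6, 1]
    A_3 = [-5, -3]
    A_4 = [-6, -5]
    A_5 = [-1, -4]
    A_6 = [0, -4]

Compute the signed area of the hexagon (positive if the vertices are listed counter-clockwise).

19.5

Apply the shoelace (surveyor's) formula: 2A = Σ (x_i·y_{i+1} − x_{i+1}·y_i), indices taken mod 6.
A_1→A_2: (-4)(1) − (-6)(1) = 2
A_2→A_3: (-6)(-3) − (-5)(1) = 23
A_3→A_4: (-5)(-5) − (-6)(-3) = 7
A_4→A_5: (-6)(-4) − (-1)(-5) = 19
A_5→A_6: (-1)(-4) − (0)(-4) = 4
A_6→A_1: (0)(1) − (-4)(-4) = -16
Σ = 39
Signed area = Σ/2 = 19.5 (positive ⇒ counter-clockwise traversal).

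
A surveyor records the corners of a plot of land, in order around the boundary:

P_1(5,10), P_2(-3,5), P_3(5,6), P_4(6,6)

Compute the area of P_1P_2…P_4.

Apply Gauss's area formula: 2A = Σ (x_i·y_{i+1} − x_{i+1}·y_i), indices taken mod 4.
Cross-terms: 55, -43, -6, 30  ⇒  Σ = 36
Area = |Σ|/2 = 18.

18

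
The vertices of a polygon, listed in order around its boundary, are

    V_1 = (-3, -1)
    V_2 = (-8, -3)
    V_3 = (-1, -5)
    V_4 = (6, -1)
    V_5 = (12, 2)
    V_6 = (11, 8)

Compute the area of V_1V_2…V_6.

90

Σ = (1) + (37) + (31) + (24) + (74) + (13) = 180
Area = |Σ|/2 = 90.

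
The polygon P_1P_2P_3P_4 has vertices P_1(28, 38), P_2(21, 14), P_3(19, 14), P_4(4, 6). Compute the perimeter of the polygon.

|P_1P_2| = √((-7)² + (-24)²) = √625 = 25
|P_2P_3| = √((-2)² + (0)²) = √4 = 2
|P_3P_4| = √((-15)² + (-8)²) = √289 = 17
|P_4P_1| = √((24)² + (32)²) = √1600 = 40
Perimeter = 25 + 2 + 17 + 40 = 84.

84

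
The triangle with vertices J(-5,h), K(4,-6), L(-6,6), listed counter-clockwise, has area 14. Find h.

Write out the shoelace sum; only the two edges meeting at J involve h:
2·Area = [((-6)·h − (-5)·6) + ((-5)·(-6) − 4·h)] + -12
       = -10·h + 48 = 28
⇒ h = 2.

2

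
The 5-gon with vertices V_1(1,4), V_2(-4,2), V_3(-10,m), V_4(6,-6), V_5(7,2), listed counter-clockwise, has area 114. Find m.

The doubled signed area Σ (x_i y_{i+1} − x_{i+1} y_i) is linear in m.
With m=0 it equals 178; the coefficient of m is -10 (from the two edges through V_3).
So -10·m + 178 = 2·114 = 228 ⇒ m = -5.

-5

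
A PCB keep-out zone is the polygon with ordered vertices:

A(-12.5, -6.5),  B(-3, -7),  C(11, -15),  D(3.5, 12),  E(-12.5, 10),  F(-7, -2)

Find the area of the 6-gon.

337.5

A→B: (-12.5)(-7) − (-3)(-6.5) = 68
B→C: (-3)(-15) − (11)(-7) = 122
C→D: (11)(12) − (3.5)(-15) = 184.5
D→E: (3.5)(10) − (-12.5)(12) = 185
E→F: (-12.5)(-2) − (-7)(10) = 95
F→A: (-7)(-6.5) − (-12.5)(-2) = 20.5
Σ = 675
Area = |Σ|/2 = 337.5.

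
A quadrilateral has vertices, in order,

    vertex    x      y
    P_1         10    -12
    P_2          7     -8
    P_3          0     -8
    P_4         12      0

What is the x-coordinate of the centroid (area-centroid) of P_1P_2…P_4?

7.8

Apply the shoelace (surveyor's) formula. First the cross-terms c_i = x_i·y_{i+1} − x_{i+1}·y_i:
  4, -56, 96, -144  ⇒  2A = -100, A = -50.
Then Σ (x_i + x_{i+1})·c_i = -2340, so x̄ = -2340 / (6·(-50)) = 7.8.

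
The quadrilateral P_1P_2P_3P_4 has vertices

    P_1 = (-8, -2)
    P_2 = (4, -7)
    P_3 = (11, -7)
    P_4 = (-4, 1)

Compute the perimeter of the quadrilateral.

|P_1P_2| = √((12)² + (-5)²) = √169 = 13
|P_2P_3| = √((7)² + (0)²) = √49 = 7
|P_3P_4| = √((-15)² + (8)²) = √289 = 17
|P_4P_1| = √((-4)² + (-3)²) = √25 = 5
Perimeter = 13 + 7 + 17 + 5 = 42.

42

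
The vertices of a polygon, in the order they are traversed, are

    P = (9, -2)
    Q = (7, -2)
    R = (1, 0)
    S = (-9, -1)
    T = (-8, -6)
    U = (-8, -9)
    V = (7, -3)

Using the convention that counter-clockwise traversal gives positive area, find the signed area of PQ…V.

83.5

Apply the shoelace formula: 2A = Σ (x_i·y_{i+1} − x_{i+1}·y_i), indices taken mod 7.
Σ = (-4) + (2) + (-1) + (46) + (24) + (87) + (13) = 167
Signed area = Σ/2 = 83.5 (positive ⇒ counter-clockwise traversal).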